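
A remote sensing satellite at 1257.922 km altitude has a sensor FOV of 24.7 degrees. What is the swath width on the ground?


FOV = 24.7 deg = 0.4310963 rad
swath = 2 * alt * tan(FOV/2) = 2 * 1257.922 * tan(0.2155482)
swath = 2 * 1257.922 * 0.2189496
swath = 550.8430 km

550.8430 km


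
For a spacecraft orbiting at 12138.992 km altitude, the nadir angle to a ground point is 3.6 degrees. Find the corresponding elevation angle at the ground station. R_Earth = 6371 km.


r = R_E + alt = 18509.9920 km
Law of sines in the satellite / Earth-center / ground-point triangle:
  sin(nadir)/R_E = sin(90 + el)/r  =>  cos(el) = (r/R_E)*sin(nadir)
cos(el) = (18509.9920 / 6371.0000) * sin(3.6 deg) = 0.1824285
el = arccos(0.1824285) = 79.4888 deg
(Earth-central angle = 90 - nadir - el = 6.9112 deg)

79.4888 degrees


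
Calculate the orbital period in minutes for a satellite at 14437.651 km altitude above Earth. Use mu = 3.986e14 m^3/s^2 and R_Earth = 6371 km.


r = 20808.6510 km = 2.0808651e+07 m
T = 2*pi*sqrt(r^3/mu) = 2*pi*sqrt(9.010145e+21 / 3.986e14)
T = 29872.8811 s = 497.8814 min

497.8814 minutes


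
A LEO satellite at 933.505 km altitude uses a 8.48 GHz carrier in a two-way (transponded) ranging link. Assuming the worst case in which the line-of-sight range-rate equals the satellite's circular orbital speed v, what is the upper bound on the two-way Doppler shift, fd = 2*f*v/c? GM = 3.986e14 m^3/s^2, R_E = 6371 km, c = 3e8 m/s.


r = 7.304505e+06 m
v = sqrt(mu/r) = 7387.0876 m/s (worst-case radial velocity)
f = 8.48 GHz = 8.48e+09 Hz
fd = 2*f*v/c = 2*8.48e+09*7387.0876/3.0e+08
fd = 417616.6882 Hz

417616.6882 Hz


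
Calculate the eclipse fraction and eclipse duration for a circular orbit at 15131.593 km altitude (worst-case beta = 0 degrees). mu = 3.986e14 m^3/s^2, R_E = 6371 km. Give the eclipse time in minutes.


r = 21502.5930 km
T = 522.9934 min
Eclipse fraction = arcsin(R_E/r)/pi = arcsin(6371.0000/21502.5930)/pi
= arcsin(0.2962898)/pi = 0.09574944
Eclipse duration = 0.09574944 * 522.9934 = 50.0763 min

50.0763 minutes


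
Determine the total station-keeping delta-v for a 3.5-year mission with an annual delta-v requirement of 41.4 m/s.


dV = rate * years = 41.4 * 3.5
dV = 144.9000 m/s

144.9000 m/s


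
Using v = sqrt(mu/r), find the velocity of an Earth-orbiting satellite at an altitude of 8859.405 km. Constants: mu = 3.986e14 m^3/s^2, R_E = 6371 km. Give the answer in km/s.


r = R_E + alt = 6371.0 + 8859.405 = 15230.4050 km = 1.5230405e+07 m
v = sqrt(mu/r) = sqrt(3.986e14 / 1.5230405e+07) = 5115.7925 m/s = 5.1158 km/s

5.1158 km/s


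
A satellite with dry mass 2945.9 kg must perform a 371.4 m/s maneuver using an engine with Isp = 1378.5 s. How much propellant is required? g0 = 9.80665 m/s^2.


ve = Isp * g0 = 1378.5 * 9.80665 = 13518.467025 m/s
mass ratio = exp(dv/ve) = exp(371.4/13518.467025) = 1.02785441
m_prop = m_dry * (mr - 1) = 2945.9 * (1.02785441 - 1)
m_prop = 82.0563 kg

82.0563 kg


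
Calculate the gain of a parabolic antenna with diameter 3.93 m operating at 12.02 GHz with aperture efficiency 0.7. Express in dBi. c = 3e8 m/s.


lambda = c/f = 3e8 / 1.202e+10 = 0.0249584 m
G = eta*(pi*D/lambda)^2 = 0.7*(pi*3.93/0.0249584)^2
G = 171296.8245 (linear)
G = 10*log10(171296.8245) = 52.3375 dBi

52.3375 dBi


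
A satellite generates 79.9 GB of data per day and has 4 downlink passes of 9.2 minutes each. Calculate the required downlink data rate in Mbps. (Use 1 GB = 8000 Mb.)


total contact time = 4 * 9.2 * 60 = 2208.0000 s
data = 79.9 GB = 639200.0000 Mb
rate = 639200.0000 / 2208.0000 = 289.4928 Mbps

289.4928 Mbps


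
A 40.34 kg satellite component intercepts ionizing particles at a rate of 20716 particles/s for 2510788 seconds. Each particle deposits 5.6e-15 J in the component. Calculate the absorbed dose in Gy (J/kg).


Total energy deposited = rate * time * E_per
  = 20716 * 2510788 * 5.6e-15 = 2.9127551e-04 J
Dose = E_total / mass = 2.9127551e-04 / 40.34
Dose = 7.2205134e-06 Gy

7.2205e-06 Gy


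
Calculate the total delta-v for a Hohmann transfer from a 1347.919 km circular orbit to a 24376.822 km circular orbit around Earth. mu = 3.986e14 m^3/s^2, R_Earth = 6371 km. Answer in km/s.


r1 = 7718.9190 km = 7.718919e+06 m
r2 = 30747.8220 km = 3.0747822e+07 m
dv1 = sqrt(mu/r1)*(sqrt(2*r2/(r1+r2)) - 1) = 1899.8876 m/s
dv2 = sqrt(mu/r2)*(1 - sqrt(2*r1/(r1+r2))) = 1319.5585 m/s
total dv = |dv1| + |dv2| = 1899.8876 + 1319.5585 = 3219.4462 m/s = 3.2194 km/s

3.2194 km/s


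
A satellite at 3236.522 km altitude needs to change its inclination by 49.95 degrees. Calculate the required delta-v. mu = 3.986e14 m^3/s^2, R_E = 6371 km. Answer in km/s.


r = 9607.5220 km = 9.607522e+06 m
V = sqrt(mu/r) = 6441.1432 m/s
di = 49.95 deg = 0.871792 rad
dV = 2*V*sin(di/2) = 2*6441.1432*sin(0.435896)
dV = 5439.1946 m/s = 5.4392 km/s

5.4392 km/s


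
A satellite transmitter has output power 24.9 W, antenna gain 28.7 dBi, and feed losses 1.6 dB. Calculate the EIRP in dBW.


Pt = 24.9 W = 13.9620 dBW
EIRP = Pt_dBW + Gt - losses = 13.9620 + 28.7 - 1.6 = 41.0620 dBW

41.0620 dBW


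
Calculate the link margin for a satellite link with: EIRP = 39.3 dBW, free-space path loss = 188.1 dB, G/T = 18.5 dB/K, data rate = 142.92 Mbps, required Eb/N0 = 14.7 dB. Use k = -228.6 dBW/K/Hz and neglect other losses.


C/N0 = EIRP - FSPL + G/T - k = 39.3 - 188.1 + 18.5 - (-228.6)
C/N0 = 98.3000 dB-Hz
R_b = 142.92 Mbps = 1.4292e+08 bps -> 10*log10(R_b) = 81.5509 dB-Hz
Eb/N0 = C/N0 - 10*log10(R_b) = 98.3000 - 81.5509 = 16.7491 dB
Margin = Eb/N0 - Eb/N0_req = 16.7491 - 14.7 = 2.0491 dB (link closes)

2.0491 dB


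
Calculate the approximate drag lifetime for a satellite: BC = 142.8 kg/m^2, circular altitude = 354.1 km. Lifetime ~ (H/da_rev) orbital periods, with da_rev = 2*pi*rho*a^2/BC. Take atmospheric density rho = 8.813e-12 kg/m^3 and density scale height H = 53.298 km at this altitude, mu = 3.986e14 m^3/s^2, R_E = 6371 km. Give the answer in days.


a = R_E + alt = 6725.1000 km = 6.7251e+06 m
da_rev = 2*pi*rho*a^2/BC = 2*pi*8.813e-12*(6.7251e+06)^2/142.8 = 17.537712 m per revolution
N = H/da_rev = 53298.0000 m / 17.537712 m = 3039.0510 revolutions
P = 2*pi*sqrt(a^3/mu) = 5488.5717 s
lifetime = N*P = 3039.0510 * 5488.5717 = 1.6680049e+07 s = 193.0561 days

193.0561 days


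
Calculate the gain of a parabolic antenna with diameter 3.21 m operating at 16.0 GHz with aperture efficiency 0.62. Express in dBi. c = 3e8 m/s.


lambda = c/f = 3e8 / 1.6e+10 = 0.01875 m
G = eta*(pi*D/lambda)^2 = 0.62*(pi*3.21/0.01875)^2
G = 179348.9984 (linear)
G = 10*log10(179348.9984) = 52.5370 dBi

52.5370 dBi


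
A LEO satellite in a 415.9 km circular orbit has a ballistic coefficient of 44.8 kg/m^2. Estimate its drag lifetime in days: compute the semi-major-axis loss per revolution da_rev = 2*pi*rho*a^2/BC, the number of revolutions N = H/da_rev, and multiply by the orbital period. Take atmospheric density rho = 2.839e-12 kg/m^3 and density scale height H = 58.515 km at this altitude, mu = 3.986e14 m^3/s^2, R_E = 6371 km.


a = R_E + alt = 6786.9000 km = 6.7869e+06 m
da_rev = 2*pi*rho*a^2/BC = 2*pi*2.839e-12*(6.7869e+06)^2/44.8 = 18.340457 m per revolution
N = H/da_rev = 58515.0000 m / 18.340457 m = 3190.4876 revolutions
P = 2*pi*sqrt(a^3/mu) = 5564.4007 s
lifetime = N*P = 3190.4876 * 5564.4007 = 1.7753151e+07 s = 205.4763 days

205.4763 days


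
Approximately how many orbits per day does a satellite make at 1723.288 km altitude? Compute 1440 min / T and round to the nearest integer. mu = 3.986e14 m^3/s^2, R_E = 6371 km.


r = 8.094288e+06 m
T = 2*pi*sqrt(r^3/mu) = 7247.3494 s = 120.7892 min
revs/day = 1440 / 120.7892 = 11.9216
Rounded: 12 revolutions per day

12 revolutions per day


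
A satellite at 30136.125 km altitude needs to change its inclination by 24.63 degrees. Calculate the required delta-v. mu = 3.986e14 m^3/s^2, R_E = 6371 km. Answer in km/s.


r = 36507.1250 km = 3.6507125e+07 m
V = sqrt(mu/r) = 3304.3027 m/s
di = 24.63 deg = 0.4298746 rad
dV = 2*V*sin(di/2) = 2*3304.3027*sin(0.2149373)
dV = 1409.5241 m/s = 1.4095 km/s

1.4095 km/s


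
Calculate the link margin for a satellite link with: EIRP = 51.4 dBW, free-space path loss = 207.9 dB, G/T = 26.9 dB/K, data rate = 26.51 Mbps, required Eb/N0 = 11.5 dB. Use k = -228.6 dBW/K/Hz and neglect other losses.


C/N0 = EIRP - FSPL + G/T - k = 51.4 - 207.9 + 26.9 - (-228.6)
C/N0 = 99.0000 dB-Hz
R_b = 26.51 Mbps = 2.651e+07 bps -> 10*log10(R_b) = 74.2341 dB-Hz
Eb/N0 = C/N0 - 10*log10(R_b) = 99.0000 - 74.2341 = 24.7659 dB
Margin = Eb/N0 - Eb/N0_req = 24.7659 - 11.5 = 13.2659 dB (link closes)

13.2659 dB


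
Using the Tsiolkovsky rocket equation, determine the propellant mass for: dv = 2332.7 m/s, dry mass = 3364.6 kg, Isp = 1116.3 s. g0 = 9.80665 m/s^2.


ve = Isp * g0 = 1116.3 * 9.80665 = 10947.163395 m/s
mass ratio = exp(dv/ve) = exp(2332.7/10947.163395) = 1.23749251
m_prop = m_dry * (mr - 1) = 3364.6 * (1.23749251 - 1)
m_prop = 799.0673 kg

799.0673 kg


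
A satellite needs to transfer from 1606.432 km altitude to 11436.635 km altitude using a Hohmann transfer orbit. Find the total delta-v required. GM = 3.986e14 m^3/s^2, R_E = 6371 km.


r1 = 7977.4320 km = 7.977432e+06 m
r2 = 17807.6350 km = 1.7807635e+07 m
dv1 = sqrt(mu/r1)*(sqrt(2*r2/(r1+r2)) - 1) = 1238.8540 m/s
dv2 = sqrt(mu/r2)*(1 - sqrt(2*r1/(r1+r2))) = 1009.5520 m/s
total dv = |dv1| + |dv2| = 1238.8540 + 1009.5520 = 2248.4060 m/s = 2.2484 km/s

2.2484 km/s


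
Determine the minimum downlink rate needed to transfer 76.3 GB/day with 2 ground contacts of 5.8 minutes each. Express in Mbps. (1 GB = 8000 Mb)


total contact time = 2 * 5.8 * 60 = 696.0000 s
data = 76.3 GB = 610400.0000 Mb
rate = 610400.0000 / 696.0000 = 877.0115 Mbps

877.0115 Mbps


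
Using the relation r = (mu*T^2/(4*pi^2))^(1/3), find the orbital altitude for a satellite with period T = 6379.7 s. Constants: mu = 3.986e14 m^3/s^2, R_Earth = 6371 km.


T = 6379.7 s
r = (mu*T^2/(4*pi^2))^(1/3) = (3.986e14 * 6379.7^2 / (4*pi^2))^(1/3)
r = 7.43463e+06 m = 7434.6300 km
alt = r - R_E = 7434.6300 - 6371 = 1063.6300 km

1063.6300 km


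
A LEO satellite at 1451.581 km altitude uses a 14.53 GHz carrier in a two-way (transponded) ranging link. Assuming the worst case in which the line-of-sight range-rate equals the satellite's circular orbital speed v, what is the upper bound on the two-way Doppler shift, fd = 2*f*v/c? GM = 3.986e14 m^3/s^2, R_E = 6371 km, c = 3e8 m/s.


r = 7.822581e+06 m
v = sqrt(mu/r) = 7138.2806 m/s (worst-case radial velocity)
f = 14.53 GHz = 1.453e+10 Hz
fd = 2*f*v/c = 2*1.453e+10*7138.2806/3.0e+08
fd = 691461.4428 Hz

691461.4428 Hz


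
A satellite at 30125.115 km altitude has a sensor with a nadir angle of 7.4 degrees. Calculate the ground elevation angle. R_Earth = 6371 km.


r = R_E + alt = 36496.1150 km
Law of sines in the satellite / Earth-center / ground-point triangle:
  sin(nadir)/R_E = sin(90 + el)/r  =>  cos(el) = (r/R_E)*sin(nadir)
cos(el) = (36496.1150 / 6371.0000) * sin(7.4 deg) = 0.7378024
el = arccos(0.7378024) = 42.4555 deg
(Earth-central angle = 90 - nadir - el = 40.1445 deg)

42.4555 degrees


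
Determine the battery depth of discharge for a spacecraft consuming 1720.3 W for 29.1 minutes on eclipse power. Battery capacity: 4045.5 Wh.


E_used = P * t / 60 = 1720.3 * 29.1 / 60 = 834.3455 Wh
DOD = E_used / E_total * 100 = 834.3455 / 4045.5 * 100
DOD = 20.6240 %

20.6240 %


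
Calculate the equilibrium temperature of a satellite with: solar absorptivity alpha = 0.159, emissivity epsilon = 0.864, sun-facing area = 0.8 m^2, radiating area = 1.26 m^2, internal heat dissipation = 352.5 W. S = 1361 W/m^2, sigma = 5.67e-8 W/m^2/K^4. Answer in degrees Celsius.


Numerator = alpha*S*A_sun + Q_int = 0.159*1361*0.8 + 352.5 = 525.6192 W
Denominator = eps*sigma*A_rad = 0.864*5.67e-8*1.26 = 6.1725888e-08 W/K^4
T^4 = 8.5153769e+09 K^4
T = 303.7743 K = 30.6243 C

30.6243 degrees Celsius


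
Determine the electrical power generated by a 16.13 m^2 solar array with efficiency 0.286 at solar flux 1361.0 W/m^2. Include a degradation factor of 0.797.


P = area * eta * S * degradation
P = 16.13 * 0.286 * 1361.0 * 0.797
P = 5003.9948 W

5003.9948 W


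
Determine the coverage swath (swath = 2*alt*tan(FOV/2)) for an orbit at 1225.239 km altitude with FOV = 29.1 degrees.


FOV = 29.1 deg = 0.5078908 rad
swath = 2 * alt * tan(FOV/2) = 2 * 1225.239 * tan(0.2539454)
swath = 2 * 1225.239 * 0.2595488
swath = 636.0187 km

636.0187 km


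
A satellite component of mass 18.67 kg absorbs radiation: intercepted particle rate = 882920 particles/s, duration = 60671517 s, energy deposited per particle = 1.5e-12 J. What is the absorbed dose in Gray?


Total energy deposited = rate * time * E_per
  = 882920 * 60671517 * 1.5e-12 = 80.3521 J
Dose = E_total / mass = 80.3521 / 18.67
Dose = 4.3038 Gy

4.3038 Gy


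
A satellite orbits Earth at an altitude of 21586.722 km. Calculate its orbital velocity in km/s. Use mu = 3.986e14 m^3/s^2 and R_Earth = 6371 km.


r = R_E + alt = 6371.0 + 21586.722 = 27957.7220 km = 2.7957722e+07 m
v = sqrt(mu/r) = sqrt(3.986e14 / 2.7957722e+07) = 3775.8763 m/s = 3.7759 km/s

3.7759 km/s


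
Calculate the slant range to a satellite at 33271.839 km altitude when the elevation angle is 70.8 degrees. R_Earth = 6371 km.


h = 33271.839 km, el = 70.8 deg
d = -R_E*sin(el) + sqrt((R_E*sin(el))^2 + 2*R_E*h + h^2)
d = -6371.0000*sin(1.2357) + sqrt((6371.0000*0.9443764)^2 + 2*6371.0000*33271.839 + 33271.839^2)
d = 33570.8103 km

33570.8103 km


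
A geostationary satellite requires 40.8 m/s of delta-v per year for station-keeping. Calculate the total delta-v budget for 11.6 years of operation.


dV = rate * years = 40.8 * 11.6
dV = 473.2800 m/s

473.2800 m/s


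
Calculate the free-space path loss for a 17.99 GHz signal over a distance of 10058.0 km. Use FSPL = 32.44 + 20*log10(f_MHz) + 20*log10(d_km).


f = 17.99 GHz = 17990.0000 MHz
d = 10058.0 km
FSPL = 32.44 + 20*log10(17990.0000) + 20*log10(10058.0)
FSPL = 32.44 + 85.1006 + 80.0502
FSPL = 197.5909 dB

197.5909 dB


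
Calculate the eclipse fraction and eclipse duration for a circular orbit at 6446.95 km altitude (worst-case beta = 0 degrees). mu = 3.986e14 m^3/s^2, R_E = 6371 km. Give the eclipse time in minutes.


r = 12817.9500 km
T = 240.7065 min
Eclipse fraction = arcsin(R_E/r)/pi = arcsin(6371.0000/12817.9500)/pi
= arcsin(0.4970374)/pi = 0.1655788
Eclipse duration = 0.1655788 * 240.7065 = 39.8559 min

39.8559 minutes


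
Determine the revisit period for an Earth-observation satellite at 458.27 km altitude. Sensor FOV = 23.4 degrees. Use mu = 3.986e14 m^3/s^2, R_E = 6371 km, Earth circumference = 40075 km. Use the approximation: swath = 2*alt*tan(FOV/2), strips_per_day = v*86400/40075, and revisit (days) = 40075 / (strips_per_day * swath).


swath = 2*458.27*tan(0.2042035) = 189.8063 km
v = sqrt(mu/r) = 7639.7915 m/s = 7.6398 km/s
strips/day = v*86400/40075 = 7.6398*86400/40075 = 16.4711
coverage/day = strips * swath = 16.4711 * 189.8063 = 3126.3123 km
revisit = 40075 / 3126.3123 = 12.8186 days

12.8186 days


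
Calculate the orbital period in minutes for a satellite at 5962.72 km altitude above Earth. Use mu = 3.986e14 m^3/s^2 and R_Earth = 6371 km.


r = 12333.7200 km = 1.233372e+07 m
T = 2*pi*sqrt(r^3/mu) = 2*pi*sqrt(1.8762135e+21 / 3.986e14)
T = 13631.7731 s = 227.1962 min

227.1962 minutes


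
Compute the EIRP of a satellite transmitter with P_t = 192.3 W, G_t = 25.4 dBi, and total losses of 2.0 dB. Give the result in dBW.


Pt = 192.3 W = 22.8398 dBW
EIRP = Pt_dBW + Gt - losses = 22.8398 + 25.4 - 2.0 = 46.2398 dBW

46.2398 dBW


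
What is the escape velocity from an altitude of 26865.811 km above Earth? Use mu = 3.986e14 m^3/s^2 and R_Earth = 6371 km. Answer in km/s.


r = 6371.0 + 26865.811 = 33236.8110 km = 3.3236811e+07 m
v_esc = sqrt(2*mu/r) = sqrt(2*3.986e14 / 3.3236811e+07)
v_esc = 4897.4947 m/s = 4.8975 km/s

4.8975 km/s


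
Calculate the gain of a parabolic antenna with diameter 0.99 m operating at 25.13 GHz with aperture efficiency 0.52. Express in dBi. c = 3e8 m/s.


lambda = c/f = 3e8 / 2.513e+10 = 0.01193792 m
G = eta*(pi*D/lambda)^2 = 0.52*(pi*0.99/0.01193792)^2
G = 35295.2243 (linear)
G = 10*log10(35295.2243) = 45.4772 dBi

45.4772 dBi


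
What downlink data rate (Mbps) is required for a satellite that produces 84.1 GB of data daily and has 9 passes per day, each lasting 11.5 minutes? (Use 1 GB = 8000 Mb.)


total contact time = 9 * 11.5 * 60 = 6210.0000 s
data = 84.1 GB = 672800.0000 Mb
rate = 672800.0000 / 6210.0000 = 108.3414 Mbps

108.3414 Mbps


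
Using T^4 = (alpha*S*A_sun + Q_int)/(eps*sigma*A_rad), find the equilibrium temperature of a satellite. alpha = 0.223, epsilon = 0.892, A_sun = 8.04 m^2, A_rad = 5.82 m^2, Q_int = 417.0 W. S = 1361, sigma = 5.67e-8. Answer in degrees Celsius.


Numerator = alpha*S*A_sun + Q_int = 0.223*1361*8.04 + 417.0 = 2857.1641 W
Denominator = eps*sigma*A_rad = 0.892*5.67e-8*5.82 = 2.9435465e-07 W/K^4
T^4 = 9.7065364e+09 K^4
T = 313.8818 K = 40.7318 C

40.7318 degrees Celsius


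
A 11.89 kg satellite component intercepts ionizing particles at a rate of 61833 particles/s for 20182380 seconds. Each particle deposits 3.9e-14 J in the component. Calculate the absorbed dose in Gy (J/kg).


Total energy deposited = rate * time * E_per
  = 61833 * 20182380 * 3.9e-14 = 0.04866955 J
Dose = E_total / mass = 0.04866955 / 11.89
Dose = 0.004093318 Gy

0.0041 Gy


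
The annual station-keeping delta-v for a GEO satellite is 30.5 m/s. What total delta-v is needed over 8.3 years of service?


dV = rate * years = 30.5 * 8.3
dV = 253.1500 m/s

253.1500 m/s


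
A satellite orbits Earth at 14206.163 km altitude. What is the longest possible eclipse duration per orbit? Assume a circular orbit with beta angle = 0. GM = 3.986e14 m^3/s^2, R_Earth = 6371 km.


r = 20577.1630 km
T = 489.5964 min
Eclipse fraction = arcsin(R_E/r)/pi = arcsin(6371.0000/20577.1630)/pi
= arcsin(0.3096151)/pi = 0.1002002
Eclipse duration = 0.1002002 * 489.5964 = 49.0577 min

49.0577 minutes


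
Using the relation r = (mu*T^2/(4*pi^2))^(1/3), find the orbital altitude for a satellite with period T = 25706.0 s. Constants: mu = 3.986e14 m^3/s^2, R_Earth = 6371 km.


T = 25706.0 s
r = (mu*T^2/(4*pi^2))^(1/3) = (3.986e14 * 25706.0^2 / (4*pi^2))^(1/3)
r = 1.8825601e+07 m = 18825.6012 km
alt = r - R_E = 18825.6012 - 6371 = 12454.6012 km

12454.6012 km


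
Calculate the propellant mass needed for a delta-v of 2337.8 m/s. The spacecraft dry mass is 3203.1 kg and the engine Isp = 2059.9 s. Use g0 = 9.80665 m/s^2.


ve = Isp * g0 = 2059.9 * 9.80665 = 20200.718335 m/s
mass ratio = exp(dv/ve) = exp(2337.8/20200.718335) = 1.12269109
m_prop = m_dry * (mr - 1) = 3203.1 * (1.12269109 - 1)
m_prop = 392.9918 kg

392.9918 kg


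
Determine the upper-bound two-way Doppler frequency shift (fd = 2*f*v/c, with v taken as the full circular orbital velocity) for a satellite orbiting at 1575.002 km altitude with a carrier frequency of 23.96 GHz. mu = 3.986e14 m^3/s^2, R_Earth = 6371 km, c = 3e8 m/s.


r = 7.946002e+06 m
v = sqrt(mu/r) = 7082.6260 m/s (worst-case radial velocity)
f = 23.96 GHz = 2.396e+10 Hz
fd = 2*f*v/c = 2*2.396e+10*7082.6260/3.0e+08
fd = 1.1313315e+06 Hz

1.1313e+06 Hz


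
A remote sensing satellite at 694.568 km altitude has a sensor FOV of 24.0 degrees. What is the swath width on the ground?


FOV = 24.0 deg = 0.418879 rad
swath = 2 * alt * tan(FOV/2) = 2 * 694.568 * tan(0.2094395)
swath = 2 * 694.568 * 0.2125566
swath = 295.2700 km

295.2700 km


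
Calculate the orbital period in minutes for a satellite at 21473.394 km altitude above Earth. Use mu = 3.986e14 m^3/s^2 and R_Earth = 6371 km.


r = 27844.3940 km = 2.7844394e+07 m
T = 2*pi*sqrt(r^3/mu) = 2*pi*sqrt(2.1588045e+22 / 3.986e14)
T = 46240.0055 s = 770.6668 min

770.6668 minutes


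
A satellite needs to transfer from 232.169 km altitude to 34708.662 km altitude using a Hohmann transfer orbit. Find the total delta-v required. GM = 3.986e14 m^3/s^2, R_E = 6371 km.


r1 = 6603.1690 km = 6.603169e+06 m
r2 = 41079.6620 km = 4.1079662e+07 m
dv1 = sqrt(mu/r1)*(sqrt(2*r2/(r1+r2)) - 1) = 2429.0947 m/s
dv2 = sqrt(mu/r2)*(1 - sqrt(2*r1/(r1+r2))) = 1475.6534 m/s
total dv = |dv1| + |dv2| = 2429.0947 + 1475.6534 = 3904.7481 m/s = 3.9047 km/s

3.9047 km/s


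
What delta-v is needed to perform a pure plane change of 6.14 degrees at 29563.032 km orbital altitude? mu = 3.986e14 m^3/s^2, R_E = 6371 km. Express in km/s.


r = 35934.0320 km = 3.5934032e+07 m
V = sqrt(mu/r) = 3330.5478 m/s
di = 6.14 deg = 0.1071632 rad
dV = 2*V*sin(di/2) = 2*3330.5478*sin(0.05358161)
dV = 356.7415 m/s = 0.3567415 km/s

0.3567 km/s


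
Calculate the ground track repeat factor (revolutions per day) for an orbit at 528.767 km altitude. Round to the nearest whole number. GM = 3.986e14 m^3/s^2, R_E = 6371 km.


r = 6.899767e+06 m
T = 2*pi*sqrt(r^3/mu) = 5703.7812 s = 95.0630 min
revs/day = 1440 / 95.0630 = 15.1478
Rounded: 15 revolutions per day

15 revolutions per day


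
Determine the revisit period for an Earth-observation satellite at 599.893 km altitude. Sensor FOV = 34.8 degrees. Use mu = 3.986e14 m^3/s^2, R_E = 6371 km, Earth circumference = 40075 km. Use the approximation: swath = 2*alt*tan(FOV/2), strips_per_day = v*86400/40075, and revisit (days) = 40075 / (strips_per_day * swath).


swath = 2*599.893*tan(0.3036873) = 375.9901 km
v = sqrt(mu/r) = 7561.7870 m/s = 7.5618 km/s
strips/day = v*86400/40075 = 7.5618*86400/40075 = 16.3029
coverage/day = strips * swath = 16.3029 * 375.9901 = 6129.7267 km
revisit = 40075 / 6129.7267 = 6.5378 days

6.5378 days


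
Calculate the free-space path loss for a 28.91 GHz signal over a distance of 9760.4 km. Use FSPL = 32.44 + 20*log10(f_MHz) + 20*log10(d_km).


f = 28.91 GHz = 28910.0000 MHz
d = 9760.4 km
FSPL = 32.44 + 20*log10(28910.0000) + 20*log10(9760.4)
FSPL = 32.44 + 89.2210 + 79.7894
FSPL = 201.4503 dB

201.4503 dB


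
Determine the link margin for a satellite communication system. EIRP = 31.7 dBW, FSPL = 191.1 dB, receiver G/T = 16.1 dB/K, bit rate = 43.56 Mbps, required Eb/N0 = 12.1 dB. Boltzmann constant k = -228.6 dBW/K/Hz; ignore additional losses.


C/N0 = EIRP - FSPL + G/T - k = 31.7 - 191.1 + 16.1 - (-228.6)
C/N0 = 85.3000 dB-Hz
R_b = 43.56 Mbps = 4.356e+07 bps -> 10*log10(R_b) = 76.3909 dB-Hz
Eb/N0 = C/N0 - 10*log10(R_b) = 85.3000 - 76.3909 = 8.9091 dB
Margin = Eb/N0 - Eb/N0_req = 8.9091 - 12.1 = -3.1909 dB (negative margin: link does not close)

-3.1909 dB


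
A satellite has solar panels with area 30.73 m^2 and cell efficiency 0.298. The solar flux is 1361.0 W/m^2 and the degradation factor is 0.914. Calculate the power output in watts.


P = area * eta * S * degradation
P = 30.73 * 0.298 * 1361.0 * 0.914
P = 11391.5585 W

11391.5585 W


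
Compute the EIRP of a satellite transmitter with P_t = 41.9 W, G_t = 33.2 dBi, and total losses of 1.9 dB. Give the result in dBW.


Pt = 41.9 W = 16.2221 dBW
EIRP = Pt_dBW + Gt - losses = 16.2221 + 33.2 - 1.9 = 47.5221 dBW

47.5221 dBW


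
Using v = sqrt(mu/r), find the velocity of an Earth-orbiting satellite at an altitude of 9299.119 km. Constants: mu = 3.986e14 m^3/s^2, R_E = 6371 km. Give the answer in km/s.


r = R_E + alt = 6371.0 + 9299.119 = 15670.1190 km = 1.5670119e+07 m
v = sqrt(mu/r) = sqrt(3.986e14 / 1.5670119e+07) = 5043.5055 m/s = 5.0435 km/s

5.0435 km/s


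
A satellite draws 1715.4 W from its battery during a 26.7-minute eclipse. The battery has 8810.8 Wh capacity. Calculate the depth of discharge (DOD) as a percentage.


E_used = P * t / 60 = 1715.4 * 26.7 / 60 = 763.3530 Wh
DOD = E_used / E_total * 100 = 763.3530 / 8810.8 * 100
DOD = 8.6638 %

8.6638 %


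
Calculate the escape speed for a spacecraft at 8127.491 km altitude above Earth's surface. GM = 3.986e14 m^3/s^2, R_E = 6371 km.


r = 6371.0 + 8127.491 = 14498.4910 km = 1.4498491e+07 m
v_esc = sqrt(2*mu/r) = sqrt(2*3.986e14 / 1.4498491e+07)
v_esc = 7415.1893 m/s = 7.4152 km/s

7.4152 km/s


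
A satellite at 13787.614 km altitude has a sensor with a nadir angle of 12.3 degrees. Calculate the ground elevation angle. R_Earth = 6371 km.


r = R_E + alt = 20158.6140 km
Law of sines in the satellite / Earth-center / ground-point triangle:
  sin(nadir)/R_E = sin(90 + el)/r  =>  cos(el) = (r/R_E)*sin(nadir)
cos(el) = (20158.6140 / 6371.0000) * sin(12.3 deg) = 0.6740539
el = arccos(0.6740539) = 47.6193 deg
(Earth-central angle = 90 - nadir - el = 30.0807 deg)

47.6193 degrees


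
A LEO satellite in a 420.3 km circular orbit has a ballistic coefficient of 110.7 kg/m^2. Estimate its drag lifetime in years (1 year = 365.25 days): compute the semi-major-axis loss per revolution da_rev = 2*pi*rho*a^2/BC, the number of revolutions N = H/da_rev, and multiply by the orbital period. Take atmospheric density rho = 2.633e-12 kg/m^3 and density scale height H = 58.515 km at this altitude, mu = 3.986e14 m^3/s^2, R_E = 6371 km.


a = R_E + alt = 6791.3000 km = 6.7913e+06 m
da_rev = 2*pi*rho*a^2/BC = 2*pi*2.633e-12*(6.7913e+06)^2/110.7 = 6.892693 m per revolution
N = H/da_rev = 58515.0000 m / 6.892693 m = 8489.4249 revolutions
P = 2*pi*sqrt(a^3/mu) = 5569.8127 s
lifetime = N*P = 8489.4249 * 5569.8127 = 4.7284507e+07 s = 547.2744 days
years = 547.2744 / 365.25 = 1.4984 years

1.4984 years


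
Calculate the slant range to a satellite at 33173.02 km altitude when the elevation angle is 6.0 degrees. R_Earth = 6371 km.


h = 33173.02 km, el = 6.0 deg
d = -R_E*sin(el) + sqrt((R_E*sin(el))^2 + 2*R_E*h + h^2)
d = -6371.0000*sin(0.1047198) + sqrt((6371.0000*0.1045285)^2 + 2*6371.0000*33173.02 + 33173.02^2)
d = 38367.1552 km

38367.1552 km


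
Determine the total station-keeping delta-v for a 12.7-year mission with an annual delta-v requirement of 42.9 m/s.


dV = rate * years = 42.9 * 12.7
dV = 544.8300 m/s

544.8300 m/s


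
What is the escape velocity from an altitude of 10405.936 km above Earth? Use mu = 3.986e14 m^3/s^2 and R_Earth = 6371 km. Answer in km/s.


r = 6371.0 + 10405.936 = 16776.9360 km = 1.6776936e+07 m
v_esc = sqrt(2*mu/r) = sqrt(2*3.986e14 / 1.6776936e+07)
v_esc = 6893.3022 m/s = 6.8933 km/s

6.8933 km/s


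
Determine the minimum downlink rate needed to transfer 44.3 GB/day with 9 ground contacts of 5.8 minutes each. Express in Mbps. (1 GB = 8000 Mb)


total contact time = 9 * 5.8 * 60 = 3132.0000 s
data = 44.3 GB = 354400.0000 Mb
rate = 354400.0000 / 3132.0000 = 113.1545 Mbps

113.1545 Mbps


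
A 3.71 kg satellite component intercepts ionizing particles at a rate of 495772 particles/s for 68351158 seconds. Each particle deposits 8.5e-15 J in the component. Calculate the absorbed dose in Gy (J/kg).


Total energy deposited = rate * time * E_per
  = 495772 * 68351158 * 8.5e-15 = 0.288036 J
Dose = E_total / mass = 0.288036 / 3.71
Dose = 0.07763774 Gy

0.0776 Gy


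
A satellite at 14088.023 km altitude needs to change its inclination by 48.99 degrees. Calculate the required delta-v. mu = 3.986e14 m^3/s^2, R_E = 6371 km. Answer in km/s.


r = 20459.0230 km = 2.0459023e+07 m
V = sqrt(mu/r) = 4413.9377 m/s
di = 48.99 deg = 0.8550368 rad
dV = 2*V*sin(di/2) = 2*4413.9377*sin(0.4275184)
dV = 3660.1593 m/s = 3.6602 km/s

3.6602 km/s


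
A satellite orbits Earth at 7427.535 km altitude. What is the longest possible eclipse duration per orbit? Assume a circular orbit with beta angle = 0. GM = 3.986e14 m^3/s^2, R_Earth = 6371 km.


r = 13798.5350 km
T = 268.8496 min
Eclipse fraction = arcsin(R_E/r)/pi = arcsin(6371.0000/13798.5350)/pi
= arcsin(0.4617157)/pi = 0.152766
Eclipse duration = 0.152766 * 268.8496 = 41.0711 min

41.0711 minutes


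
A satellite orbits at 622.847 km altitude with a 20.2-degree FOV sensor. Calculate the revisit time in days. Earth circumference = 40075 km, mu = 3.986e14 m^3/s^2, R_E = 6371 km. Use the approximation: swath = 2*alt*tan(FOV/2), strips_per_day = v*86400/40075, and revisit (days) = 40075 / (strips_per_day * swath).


swath = 2*622.847*tan(0.1762783) = 221.8919 km
v = sqrt(mu/r) = 7549.3678 m/s = 7.5494 km/s
strips/day = v*86400/40075 = 7.5494*86400/40075 = 16.2761
coverage/day = strips * swath = 16.2761 * 221.8919 = 3611.5384 km
revisit = 40075 / 3611.5384 = 11.0964 days

11.0964 days


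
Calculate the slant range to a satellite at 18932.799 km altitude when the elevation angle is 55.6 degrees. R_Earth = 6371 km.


h = 18932.799 km, el = 55.6 deg
d = -R_E*sin(el) + sqrt((R_E*sin(el))^2 + 2*R_E*h + h^2)
d = -6371.0000*sin(0.9704031) + sqrt((6371.0000*0.8251135)^2 + 2*6371.0000*18932.799 + 18932.799^2)
d = 19789.6893 km

19789.6893 km


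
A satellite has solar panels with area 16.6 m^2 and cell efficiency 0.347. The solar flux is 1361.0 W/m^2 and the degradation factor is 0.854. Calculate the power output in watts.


P = area * eta * S * degradation
P = 16.6 * 0.347 * 1361.0 * 0.854
P = 6695.0459 W

6695.0459 W


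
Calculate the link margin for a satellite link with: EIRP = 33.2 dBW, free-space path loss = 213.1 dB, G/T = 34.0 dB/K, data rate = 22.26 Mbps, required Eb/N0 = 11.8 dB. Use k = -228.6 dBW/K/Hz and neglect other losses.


C/N0 = EIRP - FSPL + G/T - k = 33.2 - 213.1 + 34.0 - (-228.6)
C/N0 = 82.7000 dB-Hz
R_b = 22.26 Mbps = 2.226e+07 bps -> 10*log10(R_b) = 73.4753 dB-Hz
Eb/N0 = C/N0 - 10*log10(R_b) = 82.7000 - 73.4753 = 9.2247 dB
Margin = Eb/N0 - Eb/N0_req = 9.2247 - 11.8 = -2.5753 dB (negative margin: link does not close)

-2.5753 dB


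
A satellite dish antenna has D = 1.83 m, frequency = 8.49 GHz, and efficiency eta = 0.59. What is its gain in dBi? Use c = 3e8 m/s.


lambda = c/f = 3e8 / 8.49e+09 = 0.03533569 m
G = eta*(pi*D/lambda)^2 = 0.59*(pi*1.83/0.03533569)^2
G = 15618.0500 (linear)
G = 10*log10(15618.0500) = 41.9363 dBi

41.9363 dBi


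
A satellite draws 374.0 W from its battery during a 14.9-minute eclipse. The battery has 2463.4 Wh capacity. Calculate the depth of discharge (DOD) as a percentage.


E_used = P * t / 60 = 374.0 * 14.9 / 60 = 92.8767 Wh
DOD = E_used / E_total * 100 = 92.8767 / 2463.4 * 100
DOD = 3.7703 %

3.7703 %


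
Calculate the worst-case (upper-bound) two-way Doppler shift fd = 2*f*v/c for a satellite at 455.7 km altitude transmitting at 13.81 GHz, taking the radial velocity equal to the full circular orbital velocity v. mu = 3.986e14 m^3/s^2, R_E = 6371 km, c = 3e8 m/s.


r = 6.8267e+06 m
v = sqrt(mu/r) = 7641.2294 m/s (worst-case radial velocity)
f = 13.81 GHz = 1.381e+10 Hz
fd = 2*f*v/c = 2*1.381e+10*7641.2294/3.0e+08
fd = 703502.5203 Hz

703502.5203 Hz


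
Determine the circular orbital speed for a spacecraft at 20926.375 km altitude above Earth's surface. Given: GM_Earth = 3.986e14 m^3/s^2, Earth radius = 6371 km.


r = R_E + alt = 6371.0 + 20926.375 = 27297.3750 km = 2.7297375e+07 m
v = sqrt(mu/r) = sqrt(3.986e14 / 2.7297375e+07) = 3821.2742 m/s = 3.8213 km/s

3.8213 km/s


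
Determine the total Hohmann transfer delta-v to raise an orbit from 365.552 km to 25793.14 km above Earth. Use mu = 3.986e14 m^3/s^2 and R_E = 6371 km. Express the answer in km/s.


r1 = 6736.5520 km = 6.736552e+06 m
r2 = 32164.1400 km = 3.216414e+07 m
dv1 = sqrt(mu/r1)*(sqrt(2*r2/(r1+r2)) - 1) = 2199.5403 m/s
dv2 = sqrt(mu/r2)*(1 - sqrt(2*r1/(r1+r2))) = 1448.5720 m/s
total dv = |dv1| + |dv2| = 2199.5403 + 1448.5720 = 3648.1123 m/s = 3.6481 km/s

3.6481 km/s


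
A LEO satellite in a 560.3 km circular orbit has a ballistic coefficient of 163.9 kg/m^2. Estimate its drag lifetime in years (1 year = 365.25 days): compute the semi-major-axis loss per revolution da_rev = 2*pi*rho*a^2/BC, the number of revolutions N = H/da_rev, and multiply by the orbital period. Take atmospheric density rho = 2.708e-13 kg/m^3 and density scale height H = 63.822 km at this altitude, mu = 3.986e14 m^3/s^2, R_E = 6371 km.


a = R_E + alt = 6931.3000 km = 6.9313e+06 m
da_rev = 2*pi*rho*a^2/BC = 2*pi*2.708e-13*(6.9313e+06)^2/163.9 = 0.498745474 m per revolution
N = H/da_rev = 63822.0000 m / 0.498745474 m = 127965.0710 revolutions
P = 2*pi*sqrt(a^3/mu) = 5742.9266 s
lifetime = N*P = 127965.0710 * 5742.9266 = 7.3489401e+08 s = 8505.7177 days
years = 8505.7177 / 365.25 = 23.2874 years

23.2874 years


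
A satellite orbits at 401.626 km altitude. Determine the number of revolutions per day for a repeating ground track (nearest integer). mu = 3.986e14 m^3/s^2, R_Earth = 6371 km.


r = 6.772626e+06 m
T = 2*pi*sqrt(r^3/mu) = 5546.8556 s = 92.4476 min
revs/day = 1440 / 92.4476 = 15.5764
Rounded: 16 revolutions per day

16 revolutions per day


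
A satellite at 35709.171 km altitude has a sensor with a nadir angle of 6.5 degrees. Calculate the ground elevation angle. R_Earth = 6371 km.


r = R_E + alt = 42080.1710 km
Law of sines in the satellite / Earth-center / ground-point triangle:
  sin(nadir)/R_E = sin(90 + el)/r  =>  cos(el) = (r/R_E)*sin(nadir)
cos(el) = (42080.1710 / 6371.0000) * sin(6.5 deg) = 0.7477022
el = arccos(0.7477022) = 41.6083 deg
(Earth-central angle = 90 - nadir - el = 41.8917 deg)

41.6083 degrees


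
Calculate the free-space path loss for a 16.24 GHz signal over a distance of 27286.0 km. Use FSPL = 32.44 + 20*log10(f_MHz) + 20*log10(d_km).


f = 16.24 GHz = 16240.0000 MHz
d = 27286.0 km
FSPL = 32.44 + 20*log10(16240.0000) + 20*log10(27286.0)
FSPL = 32.44 + 84.2117 + 88.7188
FSPL = 205.3705 dB

205.3705 dB


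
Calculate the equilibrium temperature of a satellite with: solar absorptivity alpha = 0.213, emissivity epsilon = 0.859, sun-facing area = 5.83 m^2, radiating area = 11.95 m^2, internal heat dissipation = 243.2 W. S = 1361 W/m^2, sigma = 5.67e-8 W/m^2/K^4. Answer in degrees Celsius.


Numerator = alpha*S*A_sun + Q_int = 0.213*1361*5.83 + 243.2 = 1933.2762 W
Denominator = eps*sigma*A_rad = 0.859*5.67e-8*11.95 = 5.8202833e-07 W/K^4
T^4 = 3.3216187e+09 K^4
T = 240.0698 K = -33.0802 C

-33.0802 degrees Celsius


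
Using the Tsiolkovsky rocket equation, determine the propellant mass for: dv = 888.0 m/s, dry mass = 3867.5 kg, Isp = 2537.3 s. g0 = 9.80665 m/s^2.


ve = Isp * g0 = 2537.3 * 9.80665 = 24882.413045 m/s
mass ratio = exp(dv/ve) = exp(888.0/24882.413045) = 1.03633231
m_prop = m_dry * (mr - 1) = 3867.5 * (1.03633231 - 1)
m_prop = 140.5152 kg

140.5152 kg


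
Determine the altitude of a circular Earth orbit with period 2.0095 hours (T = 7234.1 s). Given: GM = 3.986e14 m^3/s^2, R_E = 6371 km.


T = 7234.1 s
r = (mu*T^2/(4*pi^2))^(1/3) = (3.986e14 * 7234.1^2 / (4*pi^2))^(1/3)
r = 8.0844198e+06 m = 8084.4198 km
alt = r - R_E = 8084.4198 - 6371 = 1713.4198 km

1713.4198 km


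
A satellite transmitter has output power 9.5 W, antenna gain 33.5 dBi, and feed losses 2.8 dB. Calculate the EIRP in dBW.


Pt = 9.5 W = 9.7772 dBW
EIRP = Pt_dBW + Gt - losses = 9.7772 + 33.5 - 2.8 = 40.4772 dBW

40.4772 dBW


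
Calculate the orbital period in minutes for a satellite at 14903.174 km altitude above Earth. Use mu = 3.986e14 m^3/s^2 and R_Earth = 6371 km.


r = 21274.1740 km = 2.1274174e+07 m
T = 2*pi*sqrt(r^3/mu) = 2*pi*sqrt(9.6284886e+21 / 3.986e14)
T = 30880.9237 s = 514.6821 min

514.6821 minutes


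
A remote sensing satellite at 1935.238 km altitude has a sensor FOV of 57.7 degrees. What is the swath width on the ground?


FOV = 57.7 deg = 1.0071 rad
swath = 2 * alt * tan(FOV/2) = 2 * 1935.238 * tan(0.5035275)
swath = 2 * 1935.238 * 0.5508916
swath = 2132.2127 km

2132.2127 km


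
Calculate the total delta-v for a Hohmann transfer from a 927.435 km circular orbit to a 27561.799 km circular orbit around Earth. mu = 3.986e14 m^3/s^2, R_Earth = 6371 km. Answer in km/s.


r1 = 7298.4350 km = 7.298435e+06 m
r2 = 33932.7990 km = 3.3932799e+07 m
dv1 = sqrt(mu/r1)*(sqrt(2*r2/(r1+r2)) - 1) = 2091.0879 m/s
dv2 = sqrt(mu/r2)*(1 - sqrt(2*r1/(r1+r2))) = 1388.0791 m/s
total dv = |dv1| + |dv2| = 2091.0879 + 1388.0791 = 3479.1670 m/s = 3.4792 km/s

3.4792 km/s


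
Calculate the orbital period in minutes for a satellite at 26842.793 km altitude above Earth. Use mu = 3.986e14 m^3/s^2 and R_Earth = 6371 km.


r = 33213.7930 km = 3.3213793e+07 m
T = 2*pi*sqrt(r^3/mu) = 2*pi*sqrt(3.6639997e+22 / 3.986e14)
T = 60240.5507 s = 1004.0092 min

1004.0092 minutes


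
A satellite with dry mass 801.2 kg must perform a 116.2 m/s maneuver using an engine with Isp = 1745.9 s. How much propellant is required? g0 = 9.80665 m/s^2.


ve = Isp * g0 = 1745.9 * 9.80665 = 17121.430235 m/s
mass ratio = exp(dv/ve) = exp(116.2/17121.430235) = 1.00680990
m_prop = m_dry * (mr - 1) = 801.2 * (1.00680990 - 1)
m_prop = 5.4561 kg

5.4561 kg


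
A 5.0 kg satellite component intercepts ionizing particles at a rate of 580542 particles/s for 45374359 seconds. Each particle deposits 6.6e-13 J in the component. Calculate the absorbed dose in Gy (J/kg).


Total energy deposited = rate * time * E_per
  = 580542 * 45374359 * 6.6e-13 = 17.3855 J
Dose = E_total / mass = 17.3855 / 5.0
Dose = 3.4771 Gy

3.4771 Gy


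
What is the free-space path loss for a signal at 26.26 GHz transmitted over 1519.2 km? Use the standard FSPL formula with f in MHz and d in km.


f = 26.26 GHz = 26260.0000 MHz
d = 1519.2 km
FSPL = 32.44 + 20*log10(26260.0000) + 20*log10(1519.2)
FSPL = 32.44 + 88.3859 + 63.6323
FSPL = 184.4582 dB

184.4582 dB


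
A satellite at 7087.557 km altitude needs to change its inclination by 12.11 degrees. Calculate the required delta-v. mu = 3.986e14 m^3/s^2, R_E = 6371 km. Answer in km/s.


r = 13458.5570 km = 1.3458557e+07 m
V = sqrt(mu/r) = 5442.1361 m/s
di = 12.11 deg = 0.2113594 rad
dV = 2*V*sin(di/2) = 2*5442.1361*sin(0.1056797)
dV = 1148.1066 m/s = 1.1481 km/s

1.1481 km/s


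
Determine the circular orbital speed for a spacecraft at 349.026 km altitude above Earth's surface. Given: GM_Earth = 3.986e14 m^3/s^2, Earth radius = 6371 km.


r = R_E + alt = 6371.0 + 349.026 = 6720.0260 km = 6.720026e+06 m
v = sqrt(mu/r) = sqrt(3.986e14 / 6.720026e+06) = 7701.6392 m/s = 7.7016 km/s

7.7016 km/s


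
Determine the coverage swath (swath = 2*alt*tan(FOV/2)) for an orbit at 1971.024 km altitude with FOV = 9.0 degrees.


FOV = 9.0 deg = 0.1570796 rad
swath = 2 * alt * tan(FOV/2) = 2 * 1971.024 * tan(0.07853982)
swath = 2 * 1971.024 * 0.07870171
swath = 310.2459 km

310.2459 km


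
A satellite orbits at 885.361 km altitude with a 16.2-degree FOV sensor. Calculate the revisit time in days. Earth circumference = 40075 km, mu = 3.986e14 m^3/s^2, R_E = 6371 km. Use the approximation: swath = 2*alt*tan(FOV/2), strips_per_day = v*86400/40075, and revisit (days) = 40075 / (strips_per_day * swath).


swath = 2*885.361*tan(0.1413717) = 252.0111 km
v = sqrt(mu/r) = 7411.5528 m/s = 7.4116 km/s
strips/day = v*86400/40075 = 7.4116*86400/40075 = 15.9790
coverage/day = strips * swath = 15.9790 * 252.0111 = 4026.8831 km
revisit = 40075 / 4026.8831 = 9.9519 days

9.9519 days


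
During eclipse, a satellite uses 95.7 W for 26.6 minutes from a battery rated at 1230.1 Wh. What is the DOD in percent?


E_used = P * t / 60 = 95.7 * 26.6 / 60 = 42.4270 Wh
DOD = E_used / E_total * 100 = 42.4270 / 1230.1 * 100
DOD = 3.4491 %

3.4491 %


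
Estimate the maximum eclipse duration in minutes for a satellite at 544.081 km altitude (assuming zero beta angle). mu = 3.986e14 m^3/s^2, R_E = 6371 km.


r = 6915.0810 km
T = 95.3797 min
Eclipse fraction = arcsin(R_E/r)/pi = arcsin(6371.0000/6915.0810)/pi
= arcsin(0.9213196)/pi = 0.3728876
Eclipse duration = 0.3728876 * 95.3797 = 35.5659 min

35.5659 minutes


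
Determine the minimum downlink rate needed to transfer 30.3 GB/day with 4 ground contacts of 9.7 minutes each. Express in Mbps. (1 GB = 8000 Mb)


total contact time = 4 * 9.7 * 60 = 2328.0000 s
data = 30.3 GB = 242400.0000 Mb
rate = 242400.0000 / 2328.0000 = 104.1237 Mbps

104.1237 Mbps


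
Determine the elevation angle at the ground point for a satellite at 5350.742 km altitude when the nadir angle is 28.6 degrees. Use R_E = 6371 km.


r = R_E + alt = 11721.7420 km
Law of sines in the satellite / Earth-center / ground-point triangle:
  sin(nadir)/R_E = sin(90 + el)/r  =>  cos(el) = (r/R_E)*sin(nadir)
cos(el) = (11721.7420 / 6371.0000) * sin(28.6 deg) = 0.8807255
el = arccos(0.8807255) = 28.2700 deg
(Earth-central angle = 90 - nadir - el = 33.1300 deg)

28.2700 degrees
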